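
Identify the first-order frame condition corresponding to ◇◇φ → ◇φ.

transitivity

This schema is equivalent to the 4 axiom □φ → □□φ.
It corresponds to transitivity: ∀x ∀y ∀z (Rxy ∧ Ryz → Rxz).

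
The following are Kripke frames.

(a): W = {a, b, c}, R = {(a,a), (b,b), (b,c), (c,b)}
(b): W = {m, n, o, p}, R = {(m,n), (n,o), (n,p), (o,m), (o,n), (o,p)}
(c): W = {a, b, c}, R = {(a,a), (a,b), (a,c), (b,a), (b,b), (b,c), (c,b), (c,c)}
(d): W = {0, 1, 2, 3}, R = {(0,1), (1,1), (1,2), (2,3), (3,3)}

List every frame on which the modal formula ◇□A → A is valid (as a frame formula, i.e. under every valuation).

(a)

This is the axiom for symmetry; its first-order frame correspondent is ∀x ∀y (Rxy → Ryx).
(a): satisfies the condition.
(b): fails — Rom but not Rmo.
(c): fails — Rac but not Rca.
(d): fails — R12 but not R21.
Valid on: (a).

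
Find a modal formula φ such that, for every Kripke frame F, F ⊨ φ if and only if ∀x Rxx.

□r → r

A defining formula is □r → r (the T axiom).
Suppose □r→r is valid. At any x set V(r)={w : Rxw}. Then □r holds at x, so r holds at x, i.e. Rxx.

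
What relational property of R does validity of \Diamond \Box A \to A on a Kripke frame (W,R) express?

Symmetry

This schema is equivalent to the B axiom A → □◇A.
It corresponds to symmetry: \forall x \forall y (Rxy \to Ryx).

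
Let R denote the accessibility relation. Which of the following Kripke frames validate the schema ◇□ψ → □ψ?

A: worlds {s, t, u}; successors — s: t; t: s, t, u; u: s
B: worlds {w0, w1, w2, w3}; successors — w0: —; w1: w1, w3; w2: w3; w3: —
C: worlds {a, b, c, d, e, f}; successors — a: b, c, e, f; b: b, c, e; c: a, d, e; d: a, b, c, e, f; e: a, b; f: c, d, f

Frame correspondent (Sahlqvist): ∀x ∀y ∀z (Rxy ∧ Rxz → Ryz) — i.e. the Euclidean property.
A: fails — Rts and Rts but not Rss.
B: fails — Rw1w3 and Rw1w1 but not Rw3w1.
C: fails — Rab and Raf but not Rbf.
Valid on no frame.

none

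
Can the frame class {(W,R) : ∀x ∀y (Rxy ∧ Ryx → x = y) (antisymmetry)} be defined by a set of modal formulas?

Not definable by any modal formula

If a class were modally definable it would be closed under surjective bounded morphisms (Goldblatt–Thomason).
The 6-cycle (worlds 0,1,2,3,4,5 with 0→1→2→3→4→5→0) is antisymmetric. Sending even-indexed worlds to • and odd-indexed worlds to ∘ is a surjective bounded morphism onto the two-world frame with •↔∘, which is not antisymmetric.
So the class is not modally definable.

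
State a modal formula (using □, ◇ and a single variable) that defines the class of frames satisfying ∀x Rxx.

A defining formula is □ψ → ψ (the T axiom).
Suppose □ψ→ψ is valid. At any x set V(ψ)={w : Rxw}. Then □ψ holds at x, so ψ holds at x, i.e. Rxx.

□ψ → ψ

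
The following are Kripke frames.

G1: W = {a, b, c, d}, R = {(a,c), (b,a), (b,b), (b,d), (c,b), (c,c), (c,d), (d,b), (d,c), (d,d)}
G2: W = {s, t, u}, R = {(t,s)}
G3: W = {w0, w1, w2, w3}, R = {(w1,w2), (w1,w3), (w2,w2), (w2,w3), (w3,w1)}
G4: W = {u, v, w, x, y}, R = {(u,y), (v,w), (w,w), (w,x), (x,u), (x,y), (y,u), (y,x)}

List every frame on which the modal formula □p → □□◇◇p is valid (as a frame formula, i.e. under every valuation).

The schema corresponds to a generalized confluence (Geach) condition: ∀x ∀z (xR²z → ∃w (xRw ∧ zR²w)).
G1: holds.
G2: holds.
G3: fails — w3R²w3 but no w with w3Rw and w3R²w.
G4: fails — uR²u but no t with uRt and uR²t.

G1, G2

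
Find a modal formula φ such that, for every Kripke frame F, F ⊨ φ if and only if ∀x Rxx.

□q → q

A defining formula is □q → q (the T axiom).
Suppose □q→q is valid. At any x set V(q)={w : Rxw}. Then □q holds at x, so q holds at x, i.e. Rxx.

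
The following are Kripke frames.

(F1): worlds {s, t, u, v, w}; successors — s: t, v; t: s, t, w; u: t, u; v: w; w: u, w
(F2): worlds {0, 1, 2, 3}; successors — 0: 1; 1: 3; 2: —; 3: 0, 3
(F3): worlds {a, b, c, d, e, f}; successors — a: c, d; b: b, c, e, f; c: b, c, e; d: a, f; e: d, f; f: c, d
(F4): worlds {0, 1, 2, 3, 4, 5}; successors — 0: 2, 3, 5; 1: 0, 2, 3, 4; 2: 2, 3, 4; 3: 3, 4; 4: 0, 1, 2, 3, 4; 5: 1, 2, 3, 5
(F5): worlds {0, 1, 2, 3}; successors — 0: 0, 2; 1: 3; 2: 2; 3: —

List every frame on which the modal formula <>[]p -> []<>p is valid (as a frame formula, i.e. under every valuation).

The schema corresponds to convergence: forall x forall y forall z (Rxy & Rxz -> exists w (Ryw & Rzw)).
(F1): fails — Rts and Rtw but s and w have no common successor.
(F2): fails — R33 and R30 but 3 and 0 have no common successor.
(F3): fails — Rac and Rad but c and d have no common successor.
(F4): condition met.
(F5): fails — R13 and R13 but 3 and 3 have no common successor.

(F4)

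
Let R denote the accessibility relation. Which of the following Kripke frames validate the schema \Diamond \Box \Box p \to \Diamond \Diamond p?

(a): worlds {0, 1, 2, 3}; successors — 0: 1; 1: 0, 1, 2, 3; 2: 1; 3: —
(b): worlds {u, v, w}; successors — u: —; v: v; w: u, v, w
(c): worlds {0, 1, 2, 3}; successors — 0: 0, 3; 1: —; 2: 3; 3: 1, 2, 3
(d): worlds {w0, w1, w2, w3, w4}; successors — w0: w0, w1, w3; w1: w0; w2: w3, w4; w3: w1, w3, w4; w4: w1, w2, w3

This is the axiom for a generalized confluence (Geach) condition; its first-order frame correspondent is \forall x \forall y (xRy \to \exists w (y R^2 w \wedge x R^2 w)).
(a): fails — 1R3 but no w with 3R²w and 1R²w.
(b): fails — wRu but no t with uR²t and wR²t.
(c): fails — 3R1 but no w with 1R²w and 3R²w.
(d): condition met.

(d)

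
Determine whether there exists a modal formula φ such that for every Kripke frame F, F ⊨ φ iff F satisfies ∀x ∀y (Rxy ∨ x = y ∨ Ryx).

Not definable by any modal formula

Any modally definable frame class is closed under disjoint unions.
Take 4 disjoint single-world reflexive frames: each is trivially connected, but their disjoint union has 4 worlds with no edge between distinct components, so it is not connected.
So the class is not modally definable.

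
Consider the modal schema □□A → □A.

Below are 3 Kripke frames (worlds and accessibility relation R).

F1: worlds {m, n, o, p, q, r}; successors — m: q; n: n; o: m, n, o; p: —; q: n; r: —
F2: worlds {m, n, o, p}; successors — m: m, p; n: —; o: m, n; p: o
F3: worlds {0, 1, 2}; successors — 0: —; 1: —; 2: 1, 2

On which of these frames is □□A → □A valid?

Frame correspondent (Sahlqvist): ∀x ∀y (Rxy → ∃z (Rxz ∧ Rzy)) — i.e. density.
F1: fails — Rmq but no z with Rmz and Rzq.
F2: fails — Ron but no z with Roz and Rzn.
F3: holds.
Valid on: F3.

F3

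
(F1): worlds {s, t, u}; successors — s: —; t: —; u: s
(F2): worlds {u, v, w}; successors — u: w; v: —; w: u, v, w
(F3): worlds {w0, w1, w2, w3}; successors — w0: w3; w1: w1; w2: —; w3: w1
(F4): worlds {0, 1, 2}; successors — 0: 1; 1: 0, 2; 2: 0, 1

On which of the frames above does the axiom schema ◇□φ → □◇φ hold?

This is the axiom for convergence; its first-order frame correspondent is ∀x ∀y ∀z (Rxy ∧ Rxz → ∃w (Ryw ∧ Rzw)).
(F1): fails — Rus and Rus but s and s have no common successor.
(F2): fails — Rww and Rwv but w and v have no common successor.
(F3): condition met.
(F4): fails — R20 and R21 but 0 and 1 have no common successor.

(F3)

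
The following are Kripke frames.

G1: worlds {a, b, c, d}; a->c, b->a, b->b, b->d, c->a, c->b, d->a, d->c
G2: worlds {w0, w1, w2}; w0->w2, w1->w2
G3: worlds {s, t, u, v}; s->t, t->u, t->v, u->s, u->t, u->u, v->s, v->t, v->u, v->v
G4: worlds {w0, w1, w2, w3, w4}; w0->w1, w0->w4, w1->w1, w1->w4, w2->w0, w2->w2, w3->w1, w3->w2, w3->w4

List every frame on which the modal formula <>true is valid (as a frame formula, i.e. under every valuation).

The schema corresponds to seriality: forall x exists y Rxy.
G1: ✓.
G2: fails — world w2 has no successor.
G3: ✓.
G4: fails — world w4 has no successor.

G1, G3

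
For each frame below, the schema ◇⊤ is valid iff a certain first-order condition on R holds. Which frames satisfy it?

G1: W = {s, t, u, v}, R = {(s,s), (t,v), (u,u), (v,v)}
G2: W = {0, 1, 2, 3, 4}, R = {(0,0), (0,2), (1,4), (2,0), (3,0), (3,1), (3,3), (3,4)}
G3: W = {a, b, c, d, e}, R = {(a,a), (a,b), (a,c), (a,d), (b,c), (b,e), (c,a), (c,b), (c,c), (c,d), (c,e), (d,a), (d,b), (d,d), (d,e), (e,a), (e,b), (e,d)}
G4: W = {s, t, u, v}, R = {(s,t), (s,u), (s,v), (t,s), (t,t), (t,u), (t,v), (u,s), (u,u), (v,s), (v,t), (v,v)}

Frame correspondent (Sahlqvist): ∀x ∃y Rxy — i.e. seriality.
G1: holds.
G2: fails — world 4 has no successor.
G3: holds.
G4: holds.

G1, G3, G4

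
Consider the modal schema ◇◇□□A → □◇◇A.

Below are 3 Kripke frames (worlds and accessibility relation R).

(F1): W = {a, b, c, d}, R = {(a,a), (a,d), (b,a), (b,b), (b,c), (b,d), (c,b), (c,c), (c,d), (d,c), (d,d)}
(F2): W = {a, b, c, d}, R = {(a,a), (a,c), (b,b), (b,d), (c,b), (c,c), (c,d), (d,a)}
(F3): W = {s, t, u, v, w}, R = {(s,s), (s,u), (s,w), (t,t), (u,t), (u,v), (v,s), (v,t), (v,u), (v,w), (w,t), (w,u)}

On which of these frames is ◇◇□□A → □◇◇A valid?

This is the axiom for a generalized confluence (Geach) condition; its first-order frame correspondent is ∀x ∀y ∀z ((xR²y ∧ xRz) → ∃w (yR²w ∧ zR²w)).
(F1): holds.
(F2): holds.
(F3): holds.

(F1), (F2), (F3)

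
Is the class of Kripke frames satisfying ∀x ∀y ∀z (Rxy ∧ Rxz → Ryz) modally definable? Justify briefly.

Yes, by ◇q → □◇q

The condition is the Euclidean property. A defining modal formula is ◇q → □◇q.
Suppose ◇q→□◇q is valid. Take Rxy, Rxz and set V(q)={y}. Then ◇q at x, so □◇q at x, so ◇q at z, so some w with Rzw has q; w=y, i.e. Rzy. By symmetry of the argument, Ryz.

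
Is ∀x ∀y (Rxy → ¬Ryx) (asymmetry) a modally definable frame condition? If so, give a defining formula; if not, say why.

Any modally definable frame class is closed under surjective bounded morphisms.
The 4-cycle (worlds a,b,c,d with a→b→c→d→a) is asymmetric. Mapping every world to a single reflexive point • is a surjective bounded morphism, and the reflexive point is not asymmetric (R•• but asymmetry requires ¬R••).
Hence asymmetry is not modally definable.

Not modally definable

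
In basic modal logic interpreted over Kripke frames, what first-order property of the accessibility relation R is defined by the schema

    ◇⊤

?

◇⊤ holds at w iff w has a successor, so frame-validity of ◇⊤ is exactly seriality. Equivalently via □r → ◇r:
Suppose □r→◇r is valid. At any x set V(r)=W. Then □r at x, so ◇r at x, so x has a successor.

seriality: ∀x ∃y Rxy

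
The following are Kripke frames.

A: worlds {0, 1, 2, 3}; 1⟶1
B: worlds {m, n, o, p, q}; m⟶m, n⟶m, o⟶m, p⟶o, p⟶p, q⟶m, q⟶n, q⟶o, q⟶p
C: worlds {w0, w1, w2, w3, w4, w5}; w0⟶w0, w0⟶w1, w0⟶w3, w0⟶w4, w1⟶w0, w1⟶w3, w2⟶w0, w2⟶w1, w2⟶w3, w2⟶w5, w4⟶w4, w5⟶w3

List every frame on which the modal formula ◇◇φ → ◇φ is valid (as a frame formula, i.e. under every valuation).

The schema corresponds to transitivity: ∀x ∀y ∀z (Rxy ∧ Ryz → Rxz).
A: ✓.
B: fails — Rpo and Rom but not Rpm.
C: fails — Rw1w0 and Rw0w4 but not Rw1w4.

A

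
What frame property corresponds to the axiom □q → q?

Suppose □q→q is valid. At any x set V(q)={w : Rxw}. Then □q holds at x, so q holds at x, i.e. Rxx.

Reflexivity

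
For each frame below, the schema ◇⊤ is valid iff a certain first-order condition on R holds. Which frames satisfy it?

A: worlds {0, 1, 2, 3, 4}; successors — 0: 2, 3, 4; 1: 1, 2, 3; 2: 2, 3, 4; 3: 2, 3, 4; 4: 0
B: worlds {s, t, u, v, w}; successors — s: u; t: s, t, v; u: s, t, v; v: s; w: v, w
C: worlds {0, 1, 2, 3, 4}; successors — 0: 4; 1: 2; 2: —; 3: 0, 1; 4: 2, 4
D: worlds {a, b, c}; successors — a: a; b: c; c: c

A, B, D

This is the axiom for seriality; its first-order frame correspondent is ∀x ∃y Rxy.
A: condition met.
B: condition met.
C: fails — world 2 has no successor.
D: condition met.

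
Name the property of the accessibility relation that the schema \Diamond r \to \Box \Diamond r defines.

Suppose ◇r→□◇r is valid. Take Rxy, Rxz and set V(r)={y}. Then ◇r at x, so □◇r at x, so ◇r at z, so some w with Rzw has r; w=y, i.e. Rzy. By symmetry of the argument, Ryz.
Conversely, any frame satisfying \forall x \forall y \forall z (Rxy \wedge Rxz \to Ryz) validates the schema.
So the correspondent is the Euclidean property.

the Euclidean property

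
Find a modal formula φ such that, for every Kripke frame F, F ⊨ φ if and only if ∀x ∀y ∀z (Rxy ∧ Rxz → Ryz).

The condition is the Euclidean property. The 5 schema ◇q → □◇q defines it.
Suppose ◇q→□◇q is valid. Take Rxy, Rxz and set V(q)={y}. Then ◇q at x, so □◇q at x, so ◇q at z, so some w with Rzw has q; w=y, i.e. Rzy. By symmetry of the argument, Ryz.

◇q → □◇q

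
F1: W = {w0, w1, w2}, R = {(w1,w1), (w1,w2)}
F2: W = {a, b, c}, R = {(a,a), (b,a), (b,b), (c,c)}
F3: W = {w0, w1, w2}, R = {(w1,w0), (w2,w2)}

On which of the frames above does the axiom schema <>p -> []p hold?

F3

Frame correspondent (Sahlqvist): forall x forall y forall z (Rxy & Rxz -> y = z) — i.e. partial functionality.
F1: fails — w1 sees both w1 and w2.
F2: fails — b sees both a and b.
F3: satisfies the condition.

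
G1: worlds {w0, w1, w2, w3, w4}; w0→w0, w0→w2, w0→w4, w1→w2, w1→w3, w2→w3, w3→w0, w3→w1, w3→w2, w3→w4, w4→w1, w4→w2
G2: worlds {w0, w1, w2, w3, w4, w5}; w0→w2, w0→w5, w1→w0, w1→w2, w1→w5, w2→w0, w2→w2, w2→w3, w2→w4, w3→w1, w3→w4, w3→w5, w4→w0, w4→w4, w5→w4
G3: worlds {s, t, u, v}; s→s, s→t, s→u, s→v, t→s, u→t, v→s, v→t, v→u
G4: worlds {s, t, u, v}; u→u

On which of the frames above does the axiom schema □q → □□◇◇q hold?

The schema corresponds to a generalized confluence (Geach) condition: ∀x ∀z (xR²z → ∃w (xRw ∧ zR²w)).
G1: fails — w2R²w2 but no w with w2Rw and w2R²w.
G2: satisfies the condition.
G3: satisfies the condition.
G4: satisfies the condition.
Valid on: G2, G3, G4.

G2, G3, G4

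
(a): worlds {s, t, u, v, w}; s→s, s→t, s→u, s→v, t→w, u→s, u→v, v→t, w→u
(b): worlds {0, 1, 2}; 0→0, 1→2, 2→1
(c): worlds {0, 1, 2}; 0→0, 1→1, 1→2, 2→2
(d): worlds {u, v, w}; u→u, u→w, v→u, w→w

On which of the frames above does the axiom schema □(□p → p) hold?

Frame correspondent (Sahlqvist): ∀x ∀y (Rxy → Ryy) — i.e. shift-reflexivity.
(a): fails — Ruv but not Rvv.
(b): fails — R12 but not R22.
(c): satisfies the condition.
(d): satisfies the condition.
Valid on: (c), (d).

(c), (d)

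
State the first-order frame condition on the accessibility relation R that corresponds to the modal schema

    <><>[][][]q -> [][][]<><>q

forall x forall y forall z ((x R^2 y & x R^3 z) -> exists w (y R^3 w & z R^2 w))

This is a Sahlqvist (Geach-type) schema ◇^2□^3q → □^3◇^2q.
Minimal-valuation argument: fix x; take any y with xR^2y and any z with xR^3z. Set V(q) to the set of worlds R-reachable from y in exactly 3 steps. Then □^3q holds at y, so the antecedent holds at x; validity forces ◇^2q at z, giving a w with zR^2w and yR^3w.
First-order correspondent: forall x forall y forall z ((x R^2 y & x R^3 z) -> exists w (y R^3 w & z R^2 w)).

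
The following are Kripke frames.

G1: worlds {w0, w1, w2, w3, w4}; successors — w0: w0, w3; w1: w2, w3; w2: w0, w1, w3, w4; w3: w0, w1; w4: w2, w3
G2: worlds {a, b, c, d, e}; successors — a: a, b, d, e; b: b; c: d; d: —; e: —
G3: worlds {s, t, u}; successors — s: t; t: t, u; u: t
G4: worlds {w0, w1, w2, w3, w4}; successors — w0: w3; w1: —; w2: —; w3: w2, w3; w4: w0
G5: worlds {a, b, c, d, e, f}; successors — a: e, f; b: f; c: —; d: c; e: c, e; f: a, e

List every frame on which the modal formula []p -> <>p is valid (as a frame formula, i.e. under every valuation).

G1, G3

This is the axiom for seriality; its first-order frame correspondent is forall x exists y Rxy.
G1: satisfies the condition.
G2: fails — world d has no successor.
G3: satisfies the condition.
G4: fails — world w1 has no successor.
G5: fails — world c has no successor.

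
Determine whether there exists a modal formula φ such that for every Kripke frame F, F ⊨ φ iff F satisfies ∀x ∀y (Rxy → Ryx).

Yes, by q → □◇q

The condition is symmetry. A defining modal formula is q → □◇q.
Suppose q→□◇q is valid. Take Rxy and set V(q)={x}. Then q at x, so □◇q at x, so ◇q at y, so some z with Ryz has q; z=x, i.e. Ryx.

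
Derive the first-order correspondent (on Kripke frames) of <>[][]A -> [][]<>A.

This is a Sahlqvist (Geach-type) schema ◇^1□^2A → □^2◇^1A.
Minimal-valuation argument: fix x; take any y with xR^1y and any z with xR^2z. Set V(A) to the set of worlds R-reachable from y in exactly 2 steps. Then □^2A holds at y, so the antecedent holds at x; validity forces ◇^1A at z, giving a w with zR^1w and yR^2w.
First-order correspondent: forall x forall y forall z ((xRy & x R^2 z) -> exists w (y R^2 w & zRw)).

forall x forall y forall z ((xRy & x R^2 z) -> exists w (y R^2 w & zRw))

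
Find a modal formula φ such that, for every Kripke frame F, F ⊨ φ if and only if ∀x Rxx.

This is reflexivity; the standard corresponding axiom is T: □s → s.
Suppose □s→s is valid. At any x set V(s)={w : Rxw}. Then □s holds at x, so s holds at x, i.e. Rxx.

□s → s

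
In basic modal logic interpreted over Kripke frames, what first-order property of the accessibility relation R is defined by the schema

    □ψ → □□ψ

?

Suppose □ψ→□□ψ is valid. Take Rxy, Ryz and set V(ψ)={w : Rxw}. Then □ψ at x, so □□ψ at x, so □ψ at y, so ψ at z, i.e. Rxz.

Transitivity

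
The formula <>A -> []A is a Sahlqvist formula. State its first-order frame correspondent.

Suppose ◇A→□A is valid. Take Rxy, Rxz and set V(A)={y}. Then ◇A at x, so □A at x, so A at z, i.e. z=y.
Conversely, any frame satisfying forall x forall y forall z (Rxy & Rxz -> y = z) validates the schema.
Frame condition: forall x forall y forall z (Rxy & Rxz -> y = z).

partial functionality: forall x forall y forall z (Rxy & Rxz -> y = z)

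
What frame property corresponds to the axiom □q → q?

Suppose □q→q is valid. At any x set V(q)={w : Rxw}. Then □q holds at x, so q holds at x, i.e. Rxx.
Conversely, on a frame with reflexivity the schema holds at every world under every valuation.
Frame condition: ∀x Rxx.

Reflexivity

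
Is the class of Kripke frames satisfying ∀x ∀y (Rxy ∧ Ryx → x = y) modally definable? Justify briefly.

If a class were modally definable it would be closed under surjective bounded morphisms (Goldblatt–Thomason).
The 4-cycle (worlds 0,1,2,3 with 0→1→2→3→0) is antisymmetric. Sending even-indexed worlds to a and odd-indexed worlds to b is a surjective bounded morphism onto the two-world frame with a↔b, which is not antisymmetric.
So the class is not modally definable.

No — not modally definable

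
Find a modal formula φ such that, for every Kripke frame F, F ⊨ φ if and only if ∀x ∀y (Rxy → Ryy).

□(□p → p)

The condition is shift-reflexivity. The T□ schema □(□p → p) defines it.
Suppose □(□p→p) is valid. Take Rxy and set V(p)={w : Ryw}. Then at y, □p holds; since □(□p→p) at x, □p→p at y, so p at y, i.e. Ryy.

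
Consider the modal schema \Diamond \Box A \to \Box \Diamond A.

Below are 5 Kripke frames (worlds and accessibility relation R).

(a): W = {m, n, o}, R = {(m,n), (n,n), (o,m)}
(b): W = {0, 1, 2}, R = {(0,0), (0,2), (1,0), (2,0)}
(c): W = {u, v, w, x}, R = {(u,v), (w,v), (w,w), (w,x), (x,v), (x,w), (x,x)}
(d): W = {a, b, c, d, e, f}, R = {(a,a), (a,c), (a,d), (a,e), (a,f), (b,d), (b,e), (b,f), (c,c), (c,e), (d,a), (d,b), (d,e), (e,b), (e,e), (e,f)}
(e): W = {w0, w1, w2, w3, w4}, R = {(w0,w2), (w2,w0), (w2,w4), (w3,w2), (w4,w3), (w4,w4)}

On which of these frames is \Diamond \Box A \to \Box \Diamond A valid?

Frame correspondent (Sahlqvist): \forall x \forall y \forall z (Rxy \wedge Rxz \to \exists w (Ryw \wedge Rzw)) — i.e. convergence.
(a): ✓.
(b): ✓.
(c): fails — Ruv and Ruv but v and v have no common successor.
(d): fails — Rae and Raf but e and f have no common successor.
(e): fails — Rw2w4 and Rw2w0 but w4 and w0 have no common successor.

(a), (b)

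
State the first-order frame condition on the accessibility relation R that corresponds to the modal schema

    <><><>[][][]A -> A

This is a Sahlqvist (Geach-type) schema ◇^3□^3A → □^0◇^0A.
Minimal-valuation argument: fix x; take any y with xR^3y and any z with xR^0z. Set V(A) to the set of worlds R-reachable from y in exactly 3 steps. Then □^3A holds at y, so the antecedent holds at x; validity forces ◇^0A at z, giving a w with zR^0w and yR^3w.
First-order correspondent: forall x forall y (x R^3 y -> exists w (y R^3 w & x = w)).

forall x forall y (x R^3 y -> exists w (y R^3 w & x = w))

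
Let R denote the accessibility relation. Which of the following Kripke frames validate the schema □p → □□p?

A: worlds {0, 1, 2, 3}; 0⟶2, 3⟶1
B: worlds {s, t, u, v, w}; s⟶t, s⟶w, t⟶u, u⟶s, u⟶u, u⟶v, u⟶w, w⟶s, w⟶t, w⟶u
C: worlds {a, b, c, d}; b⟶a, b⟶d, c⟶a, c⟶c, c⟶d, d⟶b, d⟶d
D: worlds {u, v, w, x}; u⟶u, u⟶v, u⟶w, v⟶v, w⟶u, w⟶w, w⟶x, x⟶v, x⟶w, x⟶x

A

Frame correspondent (Sahlqvist): ∀x ∀y ∀z (Rxy ∧ Ryz → Rxz) — i.e. transitivity.
A: condition met.
B: fails — Ruw and Rwt but not Rut.
C: fails — Rcd and Rdb but not Rcb.
D: fails — Rxw and Rwu but not Rxu.
Valid on: A.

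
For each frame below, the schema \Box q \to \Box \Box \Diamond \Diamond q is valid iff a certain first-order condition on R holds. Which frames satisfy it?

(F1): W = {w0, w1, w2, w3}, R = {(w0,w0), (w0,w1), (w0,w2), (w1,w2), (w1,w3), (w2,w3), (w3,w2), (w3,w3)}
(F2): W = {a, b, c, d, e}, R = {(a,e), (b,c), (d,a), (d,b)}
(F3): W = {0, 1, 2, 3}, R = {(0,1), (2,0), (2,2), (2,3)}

(F1)

The schema corresponds to a generalized confluence (Geach) condition: \forall x \forall z (x R^2 z \to \exists w (xRw \wedge z R^2 w)).
(F1): holds.
(F2): fails — dR²c but no w with dRw and cR²w.
(F3): fails — 2R²0 but no w with 2Rw and 0R²w.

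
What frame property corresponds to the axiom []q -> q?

Suppose □q→q is valid. At any x set V(q)={w : Rxw}. Then □q holds at x, so q holds at x, i.e. Rxx.

reflexivity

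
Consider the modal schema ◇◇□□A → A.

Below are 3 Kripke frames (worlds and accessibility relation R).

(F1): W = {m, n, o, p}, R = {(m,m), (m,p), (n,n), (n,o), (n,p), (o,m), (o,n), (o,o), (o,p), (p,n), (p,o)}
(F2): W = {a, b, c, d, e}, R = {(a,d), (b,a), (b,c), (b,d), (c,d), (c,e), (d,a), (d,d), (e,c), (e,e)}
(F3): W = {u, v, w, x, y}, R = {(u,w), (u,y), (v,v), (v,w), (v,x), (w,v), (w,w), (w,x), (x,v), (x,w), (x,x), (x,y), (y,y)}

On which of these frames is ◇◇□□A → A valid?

(F1)

This is the axiom for a generalized confluence (Geach) condition; its first-order frame correspondent is ∀x ∀y (xR²y → ∃w (yR²w ∧ x = w)).
(F1): satisfies the condition.
(F2): fails — bR²a but no w with aR²w and b=w.
(F3): fails — uR²v but no t with vR²t and u=t.
Valid on: (F1).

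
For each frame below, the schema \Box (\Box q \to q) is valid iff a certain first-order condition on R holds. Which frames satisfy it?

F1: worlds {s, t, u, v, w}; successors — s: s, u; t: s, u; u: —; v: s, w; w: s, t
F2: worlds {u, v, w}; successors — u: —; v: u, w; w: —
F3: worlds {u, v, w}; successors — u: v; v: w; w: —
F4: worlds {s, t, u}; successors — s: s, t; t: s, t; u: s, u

F4

Frame correspondent (Sahlqvist): \forall x \forall y (Rxy \to Ryy) — i.e. shift-reflexivity.
F1: fails — Rwt but not Rtt.
F2: fails — Rvu but not Ruu.
F3: fails — Ruv but not Rvv.
F4: condition met.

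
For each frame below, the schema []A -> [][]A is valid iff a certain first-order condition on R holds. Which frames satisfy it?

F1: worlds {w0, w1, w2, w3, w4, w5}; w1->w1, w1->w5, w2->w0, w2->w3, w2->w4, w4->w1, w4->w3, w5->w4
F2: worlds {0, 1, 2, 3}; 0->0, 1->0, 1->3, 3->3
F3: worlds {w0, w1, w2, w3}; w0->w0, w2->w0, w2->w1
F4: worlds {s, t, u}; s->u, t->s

Frame correspondent (Sahlqvist): forall x forall y forall z (Rxy & Ryz -> Rxz) — i.e. transitivity.
F1: fails — Rw1w5 and Rw5w4 but not Rw1w4.
F2: holds.
F3: holds.
F4: fails — Rts and Rsu but not Rtu.

F2, F3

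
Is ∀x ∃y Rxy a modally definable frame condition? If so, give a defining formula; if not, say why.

Yes: it is seriality, defined by the D schema □p → ◇p.
Suppose □p→◇p is valid. At any x set V(p)=W. Then □p at x, so ◇p at x, so x has a successor.

Yes — defined by □p → ◇p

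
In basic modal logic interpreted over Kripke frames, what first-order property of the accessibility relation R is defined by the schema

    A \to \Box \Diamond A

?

Suppose A→□◇A is valid. Take Rxy and set V(A)={x}. Then A at x, so □◇A at x, so ◇A at y, so some z with Ryz has A; z=x, i.e. Ryx.

symmetry: \forall x \forall y (Rxy \to Ryx)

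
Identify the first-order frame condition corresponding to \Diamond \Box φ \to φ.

This is a form of the B axiom.
It corresponds to symmetry: \forall x \forall y (Rxy \to Ryx).

Symmetry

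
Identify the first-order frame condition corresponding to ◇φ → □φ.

Suppose ◇φ→□φ is valid. Take Rxy, Rxz and set V(φ)={y}. Then ◇φ at x, so □φ at x, so φ at z, i.e. z=y.
The converse is a direct semantic check.
Frame condition: ∀x ∀y ∀z (Rxy ∧ Rxz → y = z).

partial functionality: ∀x ∀y ∀z (Rxy ∧ Rxz → y = z)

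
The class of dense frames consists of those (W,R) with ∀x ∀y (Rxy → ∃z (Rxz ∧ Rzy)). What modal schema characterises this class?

This is density; the standard corresponding axiom is C4: □□s → □s.

□□s → □s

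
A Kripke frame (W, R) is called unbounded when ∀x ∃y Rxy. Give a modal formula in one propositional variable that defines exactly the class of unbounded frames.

This is seriality; the standard corresponding axiom is D: □q → ◇q.
Suppose □q→◇q is valid. At any x set V(q)=W. Then □q at x, so ◇q at x, so x has a successor.

□q → ◇q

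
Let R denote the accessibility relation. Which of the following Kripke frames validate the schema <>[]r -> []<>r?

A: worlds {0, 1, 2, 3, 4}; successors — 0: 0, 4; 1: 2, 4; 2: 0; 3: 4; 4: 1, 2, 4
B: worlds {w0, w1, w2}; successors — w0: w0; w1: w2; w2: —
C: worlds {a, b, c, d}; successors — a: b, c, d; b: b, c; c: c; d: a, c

C

This is the axiom for convergence; its first-order frame correspondent is forall x forall y forall z (Rxy & Rxz -> exists w (Ryw & Rzw)).
A: fails — R12 and R14 but 2 and 4 have no common successor.
B: fails — Rw1w2 and Rw1w2 but w2 and w2 have no common successor.
C: condition met.
Valid on: C.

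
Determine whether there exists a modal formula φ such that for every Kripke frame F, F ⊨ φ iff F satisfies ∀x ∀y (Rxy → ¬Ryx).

Not definable by any modal formula

Modal frame validity is preserved under surjective bounded morphisms.
The 3-cycle (worlds 0,1,2 with 0→1→2→0) is asymmetric. Mapping every world to a single reflexive point • is a surjective bounded morphism, and the reflexive point is not asymmetric (R•• but asymmetry requires ¬R••).
Hence asymmetry is not modally definable.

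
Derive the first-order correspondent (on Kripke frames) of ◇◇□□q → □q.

∀x ∀y ∀z ((xR²y ∧ xRz) → ∃w (yR²w ∧ z = w))

This is a Sahlqvist (Geach-type) schema ◇^2□^2q → □^1◇^0q.
Minimal-valuation argument: fix x; take any y with xR^2y and any z with xR^1z. Set V(q) to the set of worlds R-reachable from y in exactly 2 steps. Then □^2q holds at y, so the antecedent holds at x; validity forces ◇^0q at z, giving a w with zR^0w and yR^2w.
First-order correspondent: ∀x ∀y ∀z ((xR²y ∧ xRz) → ∃w (yR²w ∧ z = w)).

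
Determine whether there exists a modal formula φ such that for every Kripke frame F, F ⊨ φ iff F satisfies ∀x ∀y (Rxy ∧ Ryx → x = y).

If a class were modally definable it would be closed under surjective bounded morphisms (Goldblatt–Thomason).
The 8-cycle (worlds a,b,c,d,e,f,g,h with a→b→c→d→e→f→g→h→a) is antisymmetric. Sending even-indexed worlds to s and odd-indexed worlds to t is a surjective bounded morphism onto the two-world frame with s↔t, which is not antisymmetric.
Hence antisymmetry is not modally definable.

Not modally definable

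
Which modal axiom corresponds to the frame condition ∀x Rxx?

□p → p

A defining formula is □p → p (the T axiom).
Suppose □p→p is valid. At any x set V(p)={w : Rxw}. Then □p holds at x, so p holds at x, i.e. Rxx.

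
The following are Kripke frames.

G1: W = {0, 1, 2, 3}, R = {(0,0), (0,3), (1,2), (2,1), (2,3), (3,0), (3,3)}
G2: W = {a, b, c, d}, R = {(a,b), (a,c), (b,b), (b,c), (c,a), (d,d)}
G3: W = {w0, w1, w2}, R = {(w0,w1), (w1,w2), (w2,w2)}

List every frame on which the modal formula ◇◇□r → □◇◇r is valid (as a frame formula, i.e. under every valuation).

G1, G3

The schema corresponds to a generalized confluence (Geach) condition: ∀x ∀y ∀z ((xR²y ∧ xRz) → ∃w (yRw ∧ zR²w)).
G1: satisfies the condition.
G2: fails — aR²c, aRc but no w with cRw and cR²w.
G3: satisfies the condition.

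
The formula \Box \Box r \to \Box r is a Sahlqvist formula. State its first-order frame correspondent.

Suppose □□r→□r is valid. Take Rxy and set V(r)={w : xR²w}. Then □□r at x, so □r at x, so r at y, i.e. ∃z(Rxz∧Rzy).

Density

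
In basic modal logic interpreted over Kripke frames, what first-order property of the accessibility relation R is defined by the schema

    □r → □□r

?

transitivity: ∀x ∀y ∀z (Rxy ∧ Ryz → Rxz)

Suppose □r→□□r is valid. Take Rxy, Ryz and set V(r)={w : Rxw}. Then □r at x, so □□r at x, so □r at y, so r at z, i.e. Rxz.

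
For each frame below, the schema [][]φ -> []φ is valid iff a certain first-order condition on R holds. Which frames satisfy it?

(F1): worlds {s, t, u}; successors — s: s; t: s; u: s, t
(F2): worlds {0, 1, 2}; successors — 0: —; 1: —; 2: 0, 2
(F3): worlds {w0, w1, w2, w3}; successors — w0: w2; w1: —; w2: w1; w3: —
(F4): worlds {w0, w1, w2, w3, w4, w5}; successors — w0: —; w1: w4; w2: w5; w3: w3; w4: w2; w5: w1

(F2)

Frame correspondent (Sahlqvist): forall x forall y (Rxy -> exists z (Rxz & Rzy)) — i.e. density.
(F1): fails — Rut but no z with Ruz and Rzt.
(F2): holds.
(F3): fails — Rw0w2 but no z with Rw0z and Rzw2.
(F4): fails — Rw4w2 but no z with Rw4z and Rzw2.
Valid on: (F2).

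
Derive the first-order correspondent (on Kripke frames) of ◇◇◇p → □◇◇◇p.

∀x ∀y ∀z ((xR³y ∧ xRz) → ∃w (y = w ∧ zR³w))

This is a Sahlqvist (Geach-type) schema ◇^3□^0p → □^1◇^3p.
Minimal-valuation argument: fix x; take any y with xR^3y and any z with xR^1z. Set V(p) to the set of worlds R-reachable from y in exactly 0 steps. Then □^0p holds at y, so the antecedent holds at x; validity forces ◇^3p at z, giving a w with zR^3w and yR^0w.
First-order correspondent: ∀x ∀y ∀z ((xR³y ∧ xRz) → ∃w (y = w ∧ zR³w)).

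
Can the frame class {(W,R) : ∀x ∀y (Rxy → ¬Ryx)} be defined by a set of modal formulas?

If a class were modally definable it would be closed under surjective bounded morphisms (Goldblatt–Thomason).
The 3-cycle (worlds a,b,c with a→b→c→a) is asymmetric. Mapping every world to a single reflexive point • is a surjective bounded morphism, and the reflexive point is not asymmetric (R•• but asymmetry requires ¬R••).
So the class is not modally definable.

No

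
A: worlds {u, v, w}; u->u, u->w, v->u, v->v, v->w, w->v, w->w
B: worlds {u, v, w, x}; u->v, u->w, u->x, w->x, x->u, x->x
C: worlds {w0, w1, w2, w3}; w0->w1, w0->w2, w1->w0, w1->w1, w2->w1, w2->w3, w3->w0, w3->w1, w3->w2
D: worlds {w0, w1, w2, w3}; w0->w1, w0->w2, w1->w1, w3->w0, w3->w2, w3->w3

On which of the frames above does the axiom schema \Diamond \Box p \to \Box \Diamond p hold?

A, C

The schema corresponds to convergence: \forall x \forall y \forall z (Rxy \wedge Rxz \to \exists w (Ryw \wedge Rzw)).
A: condition met.
B: fails — Ruv and Ruv but v and v have no common successor.
C: condition met.
D: fails — Rw0w1 and Rw0w2 but w1 and w2 have no common successor.
Valid on: A, C.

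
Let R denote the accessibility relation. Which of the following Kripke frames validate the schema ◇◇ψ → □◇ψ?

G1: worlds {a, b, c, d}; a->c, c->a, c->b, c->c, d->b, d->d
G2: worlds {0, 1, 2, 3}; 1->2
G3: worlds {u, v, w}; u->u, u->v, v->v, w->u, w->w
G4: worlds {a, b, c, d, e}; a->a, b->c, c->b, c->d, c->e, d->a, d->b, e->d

Frame correspondent (Sahlqvist): ∀x ∀y ∀z ((xR²y ∧ xRz) → ∃w (y = w ∧ zRw)) — i.e. a generalized confluence (Geach) condition.
G1: fails — cR²a, cRa but no w with a=w and aRw.
G2: satisfies the condition.
G3: fails — uR²u, uRv but no t with u=t and vRt.
G4: fails — cR²a, cRb but no w with a=w and bRw.

G2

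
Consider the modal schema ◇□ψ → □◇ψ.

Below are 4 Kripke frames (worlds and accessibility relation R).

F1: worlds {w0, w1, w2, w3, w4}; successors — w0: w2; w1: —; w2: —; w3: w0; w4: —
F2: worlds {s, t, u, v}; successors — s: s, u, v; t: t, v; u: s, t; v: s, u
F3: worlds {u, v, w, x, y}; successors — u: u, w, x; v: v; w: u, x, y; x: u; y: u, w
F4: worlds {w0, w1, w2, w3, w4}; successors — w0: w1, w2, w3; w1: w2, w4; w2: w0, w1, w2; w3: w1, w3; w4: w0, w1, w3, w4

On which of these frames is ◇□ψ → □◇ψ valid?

F3

Frame correspondent (Sahlqvist): ∀x ∀y ∀z (Rxy ∧ Rxz → ∃w (Ryw ∧ Rzw)) — i.e. convergence.
F1: fails — Rw0w2 and Rw0w2 but w2 and w2 have no common successor.
F2: fails — Rtv and Rtt but v and t have no common successor.
F3: condition met.
F4: fails — Rw0w1 and Rw0w3 but w1 and w3 have no common successor.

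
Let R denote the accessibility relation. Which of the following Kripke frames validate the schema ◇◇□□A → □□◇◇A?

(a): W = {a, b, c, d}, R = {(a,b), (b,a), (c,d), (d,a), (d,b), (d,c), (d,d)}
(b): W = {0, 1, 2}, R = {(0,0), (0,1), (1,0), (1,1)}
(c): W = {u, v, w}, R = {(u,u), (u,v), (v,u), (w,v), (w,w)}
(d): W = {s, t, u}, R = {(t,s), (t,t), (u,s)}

(b), (c)

This is the axiom for a generalized confluence (Geach) condition; its first-order frame correspondent is ∀x ∀y ∀z ((xR²y ∧ xR²z) → ∃w (yR²w ∧ zR²w)).
(a): fails — cR²a, cR²b but no w with aR²w and bR²w.
(b): satisfies the condition.
(c): satisfies the condition.
(d): fails — tR²s, tR²s but no w with sR²w and sR²w.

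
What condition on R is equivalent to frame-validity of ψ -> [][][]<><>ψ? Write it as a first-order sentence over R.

This is a Sahlqvist (Geach-type) schema ◇^0□^0ψ → □^3◇^2ψ.
Minimal-valuation argument: fix x; take any y with xR^0y and any z with xR^3z. Set V(ψ) to the set of worlds R-reachable from y in exactly 0 steps. Then □^0ψ holds at y, so the antecedent holds at x; validity forces ◇^2ψ at z, giving a w with zR^2w and yR^0w.
First-order correspondent: forall x forall z (x R^3 z -> exists w (x = w & z R^2 w)).

forall x forall z (x R^3 z -> exists w (x = w & z R^2 w))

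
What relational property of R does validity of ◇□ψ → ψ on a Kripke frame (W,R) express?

Replacing ψ by ¬ψ and contraposing gives the equivalent schema ψ → □◇ψ.
Suppose ψ→□◇ψ is valid. Take Rxy and set V(ψ)={x}. Then ψ at x, so □◇ψ at x, so ◇ψ at y, so some z with Ryz has ψ; z=x, i.e. Ryx.
Conversely, on a frame with symmetry the schema holds at every world under every valuation.
So the correspondent is symmetry.

symmetry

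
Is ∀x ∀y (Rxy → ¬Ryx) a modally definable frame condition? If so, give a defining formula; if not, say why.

Modal frame validity is preserved under surjective bounded morphisms.
The 5-cycle (worlds a,b,c,d,e with a→b→c→d→e→a) is asymmetric. Mapping every world to a single reflexive point • is a surjective bounded morphism, and the reflexive point is not asymmetric (R•• but asymmetry requires ¬R••).
So the class is not modally definable.

No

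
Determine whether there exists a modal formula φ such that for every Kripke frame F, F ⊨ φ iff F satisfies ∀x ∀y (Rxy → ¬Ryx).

If a class were modally definable it would be closed under surjective bounded morphisms (Goldblatt–Thomason).
The 5-cycle (worlds 0,1,2,3,4 with 0→1→2→3→4→0) is asymmetric. Mapping every world to a single reflexive point • is a surjective bounded morphism, and the reflexive point is not asymmetric (R•• but asymmetry requires ¬R••).
Hence asymmetry is not modally definable.

No — not modally definable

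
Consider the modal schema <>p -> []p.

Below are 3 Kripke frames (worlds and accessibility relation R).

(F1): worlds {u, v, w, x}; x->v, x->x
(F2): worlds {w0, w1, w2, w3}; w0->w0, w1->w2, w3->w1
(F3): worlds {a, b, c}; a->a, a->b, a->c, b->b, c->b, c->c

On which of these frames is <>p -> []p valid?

(F2)

This is the axiom for partial functionality; its first-order frame correspondent is forall x forall y forall z (Rxy & Rxz -> y = z).
(F1): fails — x sees both v and x.
(F2): satisfies the condition.
(F3): fails — a sees both a and b.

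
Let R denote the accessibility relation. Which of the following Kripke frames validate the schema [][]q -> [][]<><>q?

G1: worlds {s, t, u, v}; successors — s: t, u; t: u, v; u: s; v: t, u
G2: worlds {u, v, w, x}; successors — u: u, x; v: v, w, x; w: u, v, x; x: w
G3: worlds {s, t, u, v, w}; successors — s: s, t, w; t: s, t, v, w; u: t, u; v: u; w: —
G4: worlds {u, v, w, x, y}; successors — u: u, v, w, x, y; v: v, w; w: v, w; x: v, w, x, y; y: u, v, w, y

The schema corresponds to a generalized confluence (Geach) condition: forall x forall z (x R^2 z -> exists w (x R^2 w & z R^2 w)).
G1: condition met.
G2: condition met.
G3: fails — sR²w but no w* with sR²w* and wR²w*.
G4: condition met.

G1, G2, G4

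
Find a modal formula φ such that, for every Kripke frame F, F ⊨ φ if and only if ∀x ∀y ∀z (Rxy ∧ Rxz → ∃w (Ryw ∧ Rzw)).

The condition is convergence. The .2 schema ◇□p → □◇p defines it.
Suppose ◇□p→□◇p is valid. Take Rxy, Rxz and set V(p)={w : Ryw}. Then □p at y so ◇□p at x, so □◇p at x, so ◇p at z, giving w with Rzw and Ryw.

◇□p → □◇p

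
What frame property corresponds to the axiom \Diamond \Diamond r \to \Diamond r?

Replacing r by ¬r and contraposing gives the equivalent schema □r → □□r.
Suppose □r→□□r is valid. Take Rxy, Ryz and set V(r)={w : Rxw}. Then □r at x, so □□r at x, so □r at y, so r at z, i.e. Rxz.

Transitivity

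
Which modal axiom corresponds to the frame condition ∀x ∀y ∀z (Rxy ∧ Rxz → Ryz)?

◇s → □◇s

The condition is the Euclidean property. The 5 schema ◇s → □◇s defines it.
Suppose ◇s→□◇s is valid. Take Rxy, Rxz and set V(s)={y}. Then ◇s at x, so □◇s at x, so ◇s at z, so some w with Rzw has s; w=y, i.e. Rzy. By symmetry of the argument, Ryz.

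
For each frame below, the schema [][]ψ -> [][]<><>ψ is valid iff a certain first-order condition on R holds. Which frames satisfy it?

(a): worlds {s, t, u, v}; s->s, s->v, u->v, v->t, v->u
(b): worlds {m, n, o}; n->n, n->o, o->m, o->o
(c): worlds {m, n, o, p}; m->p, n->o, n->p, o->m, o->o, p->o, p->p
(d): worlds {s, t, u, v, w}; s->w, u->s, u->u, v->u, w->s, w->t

This is the axiom for a generalized confluence (Geach) condition; its first-order frame correspondent is forall x forall z (x R^2 z -> exists w (x R^2 w & z R^2 w)).
(a): fails — sR²t but no w with sR²w and tR²w.
(b): fails — nR²m but no w with nR²w and mR²w.
(c): condition met.
(d): fails — sR²t but no w* with sR²w* and tR²w*.
Valid on: (c).

(c)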